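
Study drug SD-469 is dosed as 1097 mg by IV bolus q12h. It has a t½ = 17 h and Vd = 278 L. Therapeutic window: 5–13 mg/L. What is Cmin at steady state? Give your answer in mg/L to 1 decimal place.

6.3 mg/L

τ/t½ = 12/17 ≈ 0.70588, so fraction remaining f = (1/2)^(12/17) ≈ 0.6131.
At steady state, accumulation factor R = 1/(1 − e^(−kτ)) ≈ 2.5846.
Single-dose peak C₀ = D/Vd = 1097/278 ≈ 3.946 mg/L.
Cmax,ss = C₀/(1 − f) ≈ 3.946/0.3869 ≈ 10.199 mg/L.
One interval later, Cmin,ss = Cmax,ss·e^(−kτ) ≈ 10.199 × 0.6131 ≈ 6.253 mg/L.
Trough 6.3 mg/L vs MEC 5 mg/L: adequate.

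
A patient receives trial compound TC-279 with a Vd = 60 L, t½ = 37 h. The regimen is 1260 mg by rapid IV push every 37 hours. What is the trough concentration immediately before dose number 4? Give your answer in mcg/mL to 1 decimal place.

f = (1/2)^(τ/t½) = (1/2)^(37/37) ≈ 0.5000.
C₀ = D/Vd = 1260/60 ≈ 21.000 mcg/mL.
Before the 4th dose, 3 doses have been given. Superposition: Cmin = C₀·(f + f² + … + f^3).
≈ 21.000 × (0.5000 + 0.2500 + 0.1250) ≈ 21.000 × 0.8750 ≈ 18.375 mcg/mL.

18.4 mcg/mL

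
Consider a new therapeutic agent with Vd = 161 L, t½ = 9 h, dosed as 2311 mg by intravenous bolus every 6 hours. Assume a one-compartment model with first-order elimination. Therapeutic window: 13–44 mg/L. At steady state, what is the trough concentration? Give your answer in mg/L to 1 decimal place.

k = ln2/t½ = ln2/9 ≈ 0.077016 h⁻¹; fraction remaining f = e^(−kτ) = e^(−0.077016×6) ≈ 0.6300.
Accumulation ratio R = 1/(1 − f) ≈ 1/0.3700 ≈ 2.7027.
Single-dose peak C₀ = D/Vd = 2311/161 ≈ 14.354 mg/L.
Steady-state peak Cmax,ss = C₀·R ≈ 14.354 × 2.7027 ≈ 38.795 mg/L.
Steady-state trough Cmin,ss = Cmax,ss·f ≈ 38.795 × 0.6300 ≈ 24.441 mg/L.
Trough 24.4 mg/L vs MEC 13 mg/L: adequate.

24.4 mg/L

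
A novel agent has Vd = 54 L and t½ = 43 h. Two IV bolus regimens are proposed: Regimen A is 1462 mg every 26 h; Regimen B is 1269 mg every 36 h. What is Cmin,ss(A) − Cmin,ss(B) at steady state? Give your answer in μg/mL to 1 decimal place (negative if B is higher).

22.1 μg/mL

Regimen A: f = (1/2)^(26/43) ≈ 0.6576; Cmin,ss = (1462/54)·f/(1−f) ≈ 51.997 μg/mL.
Regimen B: f = (1/2)^(36/43) ≈ 0.5597; Cmin,ss = (1269/54)·f/(1−f) ≈ 29.873 μg/mL.
Difference ≈ 51.997 − 29.873 ≈ 22.124 μg/mL.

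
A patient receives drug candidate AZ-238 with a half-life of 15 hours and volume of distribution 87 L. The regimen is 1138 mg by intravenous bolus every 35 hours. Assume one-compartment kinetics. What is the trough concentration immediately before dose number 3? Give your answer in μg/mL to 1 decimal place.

f = (1/2)^(τ/t½) = (1/2)^(35/15) ≈ 0.1984.
C₀ = D/Vd = 1138/87 ≈ 13.080 μg/mL.
Before the 3rd dose, 2 doses have been given. Superposition: Cmin = C₀·(f + f²).
≈ 13.080 × (0.1984 + 0.0394) ≈ 13.080 × 0.2378 ≈ 3.110 μg/mL.

3.1 μg/mL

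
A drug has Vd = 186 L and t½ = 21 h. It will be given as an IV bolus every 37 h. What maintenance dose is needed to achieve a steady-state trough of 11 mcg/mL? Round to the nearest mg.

τ/t½ = 37/21 ≈ 1.7619, so f = (1/2)^(37/21) ≈ 0.294859.
Cmin,ss = (D/Vd)·f/(1−f), so D = Cmin,ss·Vd·(1−f)/f.
D = 11 × 186 × (1−f)/f ≈ 11 × 186 × 2.39145 ≈ 4892.91 mg.

4893 mg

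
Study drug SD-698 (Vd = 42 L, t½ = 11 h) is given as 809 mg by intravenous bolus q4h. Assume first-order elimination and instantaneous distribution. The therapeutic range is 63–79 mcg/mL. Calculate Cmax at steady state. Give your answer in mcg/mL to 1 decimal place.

86.5 mcg/mL

τ/t½ = 4/11 ≈ 0.36364, so fraction remaining f = (1/2)^(4/11) ≈ 0.7772.
Accumulation ratio R = 1/(1 − f) ≈ 1/0.2228 ≈ 4.4883.
Single-dose peak C₀ = D/Vd = 809/42 ≈ 19.262 mcg/mL.
Cmax,ss = C₀/(1 − f) ≈ 19.262/0.2228 ≈ 86.454 mcg/mL.
Peak 86.5 mcg/mL vs MTC 79 mcg/mL: exceeds toxic threshold.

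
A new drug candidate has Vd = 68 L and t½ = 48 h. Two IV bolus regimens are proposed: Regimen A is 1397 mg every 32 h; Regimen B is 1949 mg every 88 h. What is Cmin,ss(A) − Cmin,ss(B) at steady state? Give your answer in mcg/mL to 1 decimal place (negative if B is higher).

23.8 mcg/mL

Regimen A: f = (1/2)^(32/48) ≈ 0.6300; Cmin,ss = (1397/68)·f/(1−f) ≈ 34.981 mcg/mL.
Regimen B: f = (1/2)^(88/48) ≈ 0.2806; Cmin,ss = (1949/68)·f/(1−f) ≈ 11.179 mcg/mL.
Difference ≈ 34.981 − 11.179 ≈ 23.802 mcg/mL.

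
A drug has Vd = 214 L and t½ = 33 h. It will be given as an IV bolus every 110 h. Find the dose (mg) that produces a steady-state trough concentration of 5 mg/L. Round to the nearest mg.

9715 mg

τ/t½ = 110/33 ≈ 3.3333, so f = (1/2)^(110/33) ≈ 0.099213.
Cmin,ss = (D/Vd)·f/(1−f), so D = Cmin,ss·Vd·(1−f)/f.
D = 5 × 214 × (1−f)/f ≈ 5 × 214 × 9.07932 ≈ 9714.87 mg.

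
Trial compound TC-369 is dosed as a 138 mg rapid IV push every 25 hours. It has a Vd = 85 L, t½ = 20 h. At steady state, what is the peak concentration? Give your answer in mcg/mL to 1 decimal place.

2.8 mcg/mL

Over one 25-h interval, 25/20 ≈ 1.25 half-lives elapse, leaving f ≈ 0.4204 of each dose.
Accumulation ratio R = 1/(1 − f) ≈ 1/0.5796 ≈ 1.7253.
Single-dose peak C₀ = D/Vd = 138/85 ≈ 1.624 mcg/mL.
Steady-state peak Cmax,ss = C₀·R ≈ 1.624 × 1.7253 ≈ 2.802 mcg/mL.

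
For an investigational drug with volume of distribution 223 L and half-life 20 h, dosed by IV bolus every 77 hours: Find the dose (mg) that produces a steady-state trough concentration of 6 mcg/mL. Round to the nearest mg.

τ/t½ = 77/20 ≈ 3.85, so f = (1/2)^(77/20) ≈ 0.069348.
Cmin,ss = (D/Vd)·f/(1−f), so D = Cmin,ss·Vd·(1−f)/f.
D = 6 × 223 × (1−f)/f ≈ 6 × 223 × 13.42003 ≈ 17956.00 mg.

17956 mg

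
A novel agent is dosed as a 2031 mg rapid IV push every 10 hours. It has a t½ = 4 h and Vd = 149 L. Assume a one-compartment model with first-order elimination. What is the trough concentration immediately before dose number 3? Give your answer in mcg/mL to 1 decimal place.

2.8 mcg/mL

f = (1/2)^(τ/t½) = (1/2)^(10/4) ≈ 0.1768.
C₀ = D/Vd = 2031/149 ≈ 13.631 mcg/mL.
Before the 3rd dose, 2 doses have been given. Superposition: Cmin = C₀·(f + f²).
≈ 13.631 × (0.1768 + 0.0313) ≈ 13.631 × 0.2081 ≈ 2.837 mcg/mL.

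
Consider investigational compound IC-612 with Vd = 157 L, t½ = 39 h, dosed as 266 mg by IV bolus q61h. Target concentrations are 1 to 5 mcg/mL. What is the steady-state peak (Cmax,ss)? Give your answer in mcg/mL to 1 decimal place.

2.6 mcg/mL

k = ln2/t½ = ln2/39 ≈ 0.017773 h⁻¹; fraction remaining f = e^(−kτ) = e^(−0.017773×61) ≈ 0.3382.
Accumulation ratio R = 1/(1 − f) ≈ 1/0.6618 ≈ 1.5110.
Each bolus raises the concentration by D/Vd = 266/157 ≈ 1.694 mcg/mL.
Steady-state peak Cmax,ss = C₀·R ≈ 1.694 × 1.5110 ≈ 2.560 mcg/mL.
Peak 2.6 mcg/mL vs MTC 5 mcg/mL: below toxic threshold.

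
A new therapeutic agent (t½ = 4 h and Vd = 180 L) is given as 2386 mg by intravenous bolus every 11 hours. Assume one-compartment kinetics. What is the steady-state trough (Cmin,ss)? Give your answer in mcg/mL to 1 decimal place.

τ/t½ = 11/4 ≈ 2.75, so fraction remaining f = (1/2)^(11/4) ≈ 0.1487.
Single-dose peak C₀ = D/Vd = 2386/180 ≈ 13.256 mcg/mL.
Steady-state trough Cmin,ss = C₀·f/(1−f) ≈ 13.256 × 0.1487/0.8513 ≈ 2.315 mcg/mL.

2.3 mcg/mL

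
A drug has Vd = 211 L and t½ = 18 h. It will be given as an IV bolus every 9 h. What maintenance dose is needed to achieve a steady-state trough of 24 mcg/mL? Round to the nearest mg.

2098 mg

τ/t½ = 9/18 ≈ 0.5, so f = (1/2)^(9/18) ≈ 0.707107.
Cmin,ss = (D/Vd)·f/(1−f), so D = Cmin,ss·Vd·(1−f)/f.
D = 24 × 211 × (1−f)/f ≈ 24 × 211 × 0.41421 ≈ 2097.56 mg.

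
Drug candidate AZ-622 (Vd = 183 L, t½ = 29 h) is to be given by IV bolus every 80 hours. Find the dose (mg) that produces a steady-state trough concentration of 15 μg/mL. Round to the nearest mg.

15832 mg

τ/t½ = 80/29 ≈ 2.7586, so f = (1/2)^(80/29) ≈ 0.147765.
Cmin,ss = (D/Vd)·f/(1−f), so D = Cmin,ss·Vd·(1−f)/f.
D = 15 × 183 × (1−f)/f ≈ 15 × 183 × 5.76750 ≈ 15831.79 mg.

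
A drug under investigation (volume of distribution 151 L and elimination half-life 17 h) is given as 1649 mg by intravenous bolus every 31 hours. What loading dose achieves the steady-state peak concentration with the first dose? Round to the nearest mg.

f = (1/2)^(31/17) ≈ 0.282529; accumulation ratio R = 1/(1−f) ≈ 1.39378.
Loading dose to hit Cmax,ss on first dose: D_load = D_maint·R ≈ 1649 × 1.39378 ≈ 2298.34 mg.

2298 mg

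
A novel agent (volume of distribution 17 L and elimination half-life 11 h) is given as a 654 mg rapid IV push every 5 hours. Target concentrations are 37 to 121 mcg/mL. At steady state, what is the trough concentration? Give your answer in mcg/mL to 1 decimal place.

103.9 mcg/mL

k = ln2/t½ = ln2/11 ≈ 0.063013 h⁻¹; fraction remaining f = e^(−kτ) = e^(−0.063013×5) ≈ 0.7297.
At steady state, accumulation factor R = 1/(1 − e^(−kτ)) ≈ 3.6996.
Single-dose peak C₀ = D/Vd = 654/17 ≈ 38.471 mcg/mL.
Cmax,ss = C₀/(1 − f) ≈ 38.471/0.2703 ≈ 142.327 mcg/mL.
Steady-state trough Cmin,ss = Cmax,ss·f ≈ 142.327 × 0.7297 ≈ 103.856 mcg/mL.
Trough 103.9 mcg/mL vs MEC 37 mcg/mL: adequate.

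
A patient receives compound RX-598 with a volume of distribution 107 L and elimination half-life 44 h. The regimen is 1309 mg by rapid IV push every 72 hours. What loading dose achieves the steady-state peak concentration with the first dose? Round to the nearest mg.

1930 mg

f = (1/2)^(72/44) ≈ 0.321666; accumulation ratio R = 1/(1−f) ≈ 1.47420.
Loading dose to hit Cmax,ss on first dose: D_load = D_maint·R ≈ 1309 × 1.47420 ≈ 1929.73 mg.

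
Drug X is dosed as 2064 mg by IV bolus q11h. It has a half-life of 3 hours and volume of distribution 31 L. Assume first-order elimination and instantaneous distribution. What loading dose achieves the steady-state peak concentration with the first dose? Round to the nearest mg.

f = (1/2)^(11/3) ≈ 0.078745; accumulation ratio R = 1/(1−f) ≈ 1.08548.
Loading dose to hit Cmax,ss on first dose: D_load = D_maint·R ≈ 2064 × 1.08548 ≈ 2240.43 mg.

2240 mg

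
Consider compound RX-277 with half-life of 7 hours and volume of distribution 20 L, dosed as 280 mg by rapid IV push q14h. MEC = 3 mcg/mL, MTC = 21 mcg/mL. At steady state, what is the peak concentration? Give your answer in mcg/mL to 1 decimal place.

18.7 mcg/mL

τ = 14 h = 2 half-lives, so f = (1/2)^2 = 0.25.
At steady state, R = 1/(1 − 0.25) = 4/3.
Single-dose peak C₀ = D/Vd = 280/20 = 14 mcg/mL.
Steady-state peak Cmax,ss = C₀·R = 14 × 4/3 ≈ 18.667 mcg/mL.
Peak 18.7 mcg/mL vs MTC 21 mcg/mL: below toxic threshold.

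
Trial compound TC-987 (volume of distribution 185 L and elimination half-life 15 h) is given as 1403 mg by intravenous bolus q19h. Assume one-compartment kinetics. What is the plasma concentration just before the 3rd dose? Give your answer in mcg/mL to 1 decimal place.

4.5 mcg/mL

f = (1/2)^(τ/t½) = (1/2)^(19/15) ≈ 0.4156.
C₀ = D/Vd = 1403/185 ≈ 7.584 mcg/mL.
Before the 3rd dose, 2 doses have been given. Superposition: Cmin = C₀·(f + f²).
≈ 7.584 × (0.4156 + 0.1727) ≈ 7.584 × 0.5883 ≈ 4.462 mcg/mL.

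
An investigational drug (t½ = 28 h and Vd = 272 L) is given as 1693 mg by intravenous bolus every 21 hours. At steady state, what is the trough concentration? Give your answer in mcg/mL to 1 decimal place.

k = ln2/t½ = ln2/28 ≈ 0.024755 h⁻¹; fraction remaining f = e^(−kτ) = e^(−0.024755×21) ≈ 0.5946.
At steady state, accumulation factor R = 1/(1 − e^(−kτ)) ≈ 2.4667.
Single-dose peak C₀ = D/Vd = 1693/272 ≈ 6.224 mcg/mL.
Steady-state peak Cmax,ss = C₀·R ≈ 6.224 × 2.4667 ≈ 15.353 mcg/mL.
One interval later, Cmin,ss = Cmax,ss·e^(−kτ) ≈ 15.353 × 0.5946 ≈ 9.129 mcg/mL.

9.1 mcg/mL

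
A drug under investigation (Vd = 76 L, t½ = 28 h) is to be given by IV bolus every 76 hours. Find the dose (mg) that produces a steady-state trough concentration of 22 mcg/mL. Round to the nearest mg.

τ/t½ = 76/28 ≈ 2.7143, so f = (1/2)^(76/28) ≈ 0.152377.
Cmin,ss = (D/Vd)·f/(1−f), so D = Cmin,ss·Vd·(1−f)/f.
D = 22 × 76 × (1−f)/f ≈ 22 × 76 × 5.56267 ≈ 9300.78 mg.

9301 mg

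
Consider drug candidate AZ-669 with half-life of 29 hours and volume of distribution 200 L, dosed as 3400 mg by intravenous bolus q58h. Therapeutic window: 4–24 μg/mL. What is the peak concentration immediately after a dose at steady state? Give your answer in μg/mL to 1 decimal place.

22.7 μg/mL

τ = 58 h = 2 half-lives, so f = (1/2)^2 = 0.25.
At steady state, R = 1/(1 − 0.25) = 4/3.
Single-dose peak C₀ = D/Vd = 3400/200 = 17 μg/mL.
Steady-state peak Cmax,ss = C₀·R = 17 × 4/3 ≈ 22.667 μg/mL.
Peak 22.7 μg/mL vs MTC 24 μg/mL: below toxic threshold.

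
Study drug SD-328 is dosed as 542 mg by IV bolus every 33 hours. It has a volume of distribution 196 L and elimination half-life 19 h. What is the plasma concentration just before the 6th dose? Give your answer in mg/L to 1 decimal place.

1.2 mg/L

f = (1/2)^(τ/t½) = (1/2)^(33/19) ≈ 0.3000.
C₀ = D/Vd = 542/196 ≈ 2.765 mg/L.
Before the 6th dose, 5 doses have been given. Superposition: Cmin = C₀·(f + f² + … + f^5).
≈ 2.765 × (0.3000 + 0.0900 + 0.0270 + 0.0081 + 0.0024) ≈ 2.765 × 0.4275 ≈ 1.182 mg/L.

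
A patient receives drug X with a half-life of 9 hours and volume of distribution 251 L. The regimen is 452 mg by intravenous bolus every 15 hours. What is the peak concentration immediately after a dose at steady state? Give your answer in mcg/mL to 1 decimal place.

k = ln2/t½ = ln2/9 ≈ 0.077016 h⁻¹; fraction remaining f = e^(−kτ) = e^(−0.077016×15) ≈ 0.3150.
At steady state, accumulation factor R = 1/(1 − e^(−kτ)) ≈ 1.4599.
Single-dose peak C₀ = D/Vd = 452/251 ≈ 1.801 mcg/mL.
Cmax,ss = C₀/(1 − f) ≈ 1.801/0.6850 ≈ 2.629 mcg/mL.

2.6 mcg/mL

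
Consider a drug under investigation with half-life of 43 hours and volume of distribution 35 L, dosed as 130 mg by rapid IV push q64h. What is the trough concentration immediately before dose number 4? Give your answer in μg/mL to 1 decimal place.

f = (1/2)^(τ/t½) = (1/2)^(64/43) ≈ 0.3564.
C₀ = D/Vd = 130/35 ≈ 3.714 μg/mL.
Before the 4th dose, 3 doses have been given. Superposition: Cmin = C₀·(f + f² + … + f^3).
≈ 3.714 × (0.3564 + 0.1270 + 0.0453) ≈ 3.714 × 0.5287 ≈ 1.964 μg/mL.

2.0 μg/mL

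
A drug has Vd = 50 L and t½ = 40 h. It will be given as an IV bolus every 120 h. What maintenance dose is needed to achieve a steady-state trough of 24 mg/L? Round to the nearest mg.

τ/t½ = 120/40 ≈ 3, so f = (1/2)^(120/40) ≈ 0.125000.
Cmin,ss = (D/Vd)·f/(1−f), so D = Cmin,ss·Vd·(1−f)/f.
D = 24 × 50 × (1−f)/f ≈ 24 × 50 × 7.00000 ≈ 8400.00 mg.

8400 mg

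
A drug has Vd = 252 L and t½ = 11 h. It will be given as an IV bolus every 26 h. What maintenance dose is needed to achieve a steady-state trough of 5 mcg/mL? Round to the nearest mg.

τ/t½ = 26/11 ≈ 2.3636, so f = (1/2)^(26/11) ≈ 0.194301.
Cmin,ss = (D/Vd)·f/(1−f), so D = Cmin,ss·Vd·(1−f)/f.
D = 5 × 252 × (1−f)/f ≈ 5 × 252 × 4.14665 ≈ 5224.78 mg.

5225 mg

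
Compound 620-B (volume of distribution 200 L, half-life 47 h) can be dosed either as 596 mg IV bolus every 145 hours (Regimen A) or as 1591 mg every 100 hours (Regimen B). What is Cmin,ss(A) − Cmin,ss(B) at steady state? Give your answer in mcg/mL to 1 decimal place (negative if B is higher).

Regimen A: f = (1/2)^(145/47) ≈ 0.1178; Cmin,ss = (596/200)·f/(1−f) ≈ 0.398 mcg/mL.
Regimen B: f = (1/2)^(100/47) ≈ 0.2288; Cmin,ss = (1591/200)·f/(1−f) ≈ 2.360 mcg/mL.
Difference ≈ 0.398 − 2.360 ≈ -1.962 mcg/mL.

-2.0 mcg/mL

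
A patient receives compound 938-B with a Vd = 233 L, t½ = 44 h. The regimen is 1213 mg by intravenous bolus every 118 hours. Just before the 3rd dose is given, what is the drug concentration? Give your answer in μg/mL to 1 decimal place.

f = (1/2)^(τ/t½) = (1/2)^(118/44) ≈ 0.1558.
C₀ = D/Vd = 1213/233 ≈ 5.206 μg/mL.
Before the 3rd dose, 2 doses have been given. Superposition: Cmin = C₀·(f + f²).
≈ 5.206 × (0.1558 + 0.0243) ≈ 5.206 × 0.1801 ≈ 0.938 μg/mL.

0.9 μg/mL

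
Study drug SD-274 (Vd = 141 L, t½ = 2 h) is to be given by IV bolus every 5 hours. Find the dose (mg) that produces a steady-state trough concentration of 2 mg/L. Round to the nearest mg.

τ/t½ = 5/2 ≈ 2.5, so f = (1/2)^(5/2) ≈ 0.176777.
Cmin,ss = (D/Vd)·f/(1−f), so D = Cmin,ss·Vd·(1−f)/f.
D = 2 × 141 × (1−f)/f ≈ 2 × 141 × 4.65684 ≈ 1313.23 mg.

1313 mg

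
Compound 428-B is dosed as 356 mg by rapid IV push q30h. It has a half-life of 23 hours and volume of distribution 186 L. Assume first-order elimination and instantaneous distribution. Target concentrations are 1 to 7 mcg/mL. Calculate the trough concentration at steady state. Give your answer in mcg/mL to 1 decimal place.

Over one 30-h interval, 30/23 ≈ 1.3043 half-lives elapse, leaving f ≈ 0.4049 of each dose.
Each bolus raises the concentration by D/Vd = 356/186 ≈ 1.914 mcg/mL.
Steady-state trough Cmin,ss = C₀·f/(1−f) ≈ 1.914 × 0.4049/0.5951 ≈ 1.302 mcg/mL.
Trough 1.3 mcg/mL vs MEC 1 mcg/mL: adequate.

1.3 mcg/mL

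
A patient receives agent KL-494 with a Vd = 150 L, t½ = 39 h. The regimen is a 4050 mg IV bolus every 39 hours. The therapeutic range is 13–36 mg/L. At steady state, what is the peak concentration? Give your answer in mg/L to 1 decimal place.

τ = 39 h = 1 half-life, so f = (1/2)^1 = 0.5.
At steady state, R = 1/(1 − 0.5) = 2/1.
Single-dose peak C₀ = D/Vd = 4050/150 = 27 mg/L.
Steady-state peak Cmax,ss = C₀·R = 27 × 2/1 ≈ 54.000 mg/L.
Peak 54.0 mg/L vs MTC 36 mg/L: exceeds toxic threshold.

54.0 mg/L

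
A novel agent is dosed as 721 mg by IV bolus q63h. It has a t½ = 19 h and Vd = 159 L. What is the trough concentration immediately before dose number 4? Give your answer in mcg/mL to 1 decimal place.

0.5 mcg/mL

f = (1/2)^(τ/t½) = (1/2)^(63/19) ≈ 0.1004.
C₀ = D/Vd = 721/159 ≈ 4.535 mcg/mL.
Before the 4th dose, 3 doses have been given. Superposition: Cmin = C₀·(f + f² + … + f^3).
≈ 4.535 × (0.1004 + 0.0101 + 0.0010) ≈ 4.535 × 0.1115 ≈ 0.506 mcg/mL.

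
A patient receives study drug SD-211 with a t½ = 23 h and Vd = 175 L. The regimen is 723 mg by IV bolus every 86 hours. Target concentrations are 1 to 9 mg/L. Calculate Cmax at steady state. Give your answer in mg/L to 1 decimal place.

4.5 mg/L

k = ln2/t½ = ln2/23 ≈ 0.030137 h⁻¹; fraction remaining f = e^(−kτ) = e^(−0.030137×86) ≈ 0.0749.
Accumulation ratio R = 1/(1 − f) ≈ 1/0.9251 ≈ 1.0810.
Each bolus raises the concentration by D/Vd = 723/175 ≈ 4.131 mg/L.
Steady-state peak Cmax,ss = C₀·R ≈ 4.131 × 1.0810 ≈ 4.466 mg/L.
Peak 4.5 mg/L vs MTC 9 mg/L: below toxic threshold.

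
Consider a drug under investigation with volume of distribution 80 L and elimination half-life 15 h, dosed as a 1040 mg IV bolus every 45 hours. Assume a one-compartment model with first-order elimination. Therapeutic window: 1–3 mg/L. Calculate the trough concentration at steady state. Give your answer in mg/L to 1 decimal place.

1.9 mg/L

The dosing interval is 3 half-lives, so f = 2^(−3) = 0.125.
At steady state, R = 1/(1 − 0.125) = 8/7.
Single-dose peak C₀ = D/Vd = 1040/80 = 13 mg/L.
Steady-state peak Cmax,ss = C₀·R = 13 × 8/7 ≈ 14.857 mg/L.
Steady-state trough Cmin,ss = Cmax,ss·f ≈ 14.857 × 0.125 ≈ 1.857 mg/L.
Trough 1.9 mg/L vs MEC 1 mg/L: adequate.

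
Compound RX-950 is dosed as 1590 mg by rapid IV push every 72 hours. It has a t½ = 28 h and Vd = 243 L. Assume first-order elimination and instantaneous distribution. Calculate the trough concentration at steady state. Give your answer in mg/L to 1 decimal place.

1.3 mg/L

τ/t½ = 72/28 ≈ 2.5714, so fraction remaining f = (1/2)^(72/28) ≈ 0.1682.
At steady state, accumulation factor R = 1/(1 − e^(−kτ)) ≈ 1.2022.
Each bolus raises the concentration by D/Vd = 1590/243 ≈ 6.543 mg/L.
Cmax,ss = C₀/(1 − f) ≈ 6.543/0.8318 ≈ 7.866 mg/L.
One interval later, Cmin,ss = Cmax,ss·e^(−kτ) ≈ 7.866 × 0.1682 ≈ 1.323 mg/L.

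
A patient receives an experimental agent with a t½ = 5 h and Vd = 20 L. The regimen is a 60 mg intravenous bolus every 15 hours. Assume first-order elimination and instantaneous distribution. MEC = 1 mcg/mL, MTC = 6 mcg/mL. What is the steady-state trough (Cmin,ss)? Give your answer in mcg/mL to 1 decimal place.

The dosing interval is 3 half-lives, so f = 2^(−3) = 0.125.
At steady state, R = 1/(1 − 0.125) = 8/7.
Single-dose peak C₀ = D/Vd = 60/20 = 3 mcg/mL.
Steady-state peak Cmax,ss = C₀·R = 3 × 8/7 ≈ 3.429 mcg/mL.
Steady-state trough Cmin,ss = Cmax,ss·f ≈ 3.429 × 0.125 ≈ 0.429 mcg/mL.
Trough 0.4 mcg/mL vs MEC 1 mcg/mL: subtherapeutic.

0.4 mcg/mL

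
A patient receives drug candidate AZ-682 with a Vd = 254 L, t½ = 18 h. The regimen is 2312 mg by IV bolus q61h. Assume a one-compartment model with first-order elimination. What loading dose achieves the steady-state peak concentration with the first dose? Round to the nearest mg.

f = (1/2)^(61/18) ≈ 0.095465; accumulation ratio R = 1/(1−f) ≈ 1.10554.
Loading dose to hit Cmax,ss on first dose: D_load = D_maint·R ≈ 2312 × 1.10554 ≈ 2556.01 mg.

2556 mg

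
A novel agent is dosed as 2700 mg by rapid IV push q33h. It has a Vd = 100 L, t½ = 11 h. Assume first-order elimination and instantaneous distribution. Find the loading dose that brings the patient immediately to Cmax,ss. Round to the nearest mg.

f = (1/2)^(33/11) ≈ 0.125000; accumulation ratio R = 1/(1−f) ≈ 1.14286.
Loading dose to hit Cmax,ss on first dose: D_load = D_maint·R ≈ 2700 × 1.14286 ≈ 3085.72 mg.

3086 mg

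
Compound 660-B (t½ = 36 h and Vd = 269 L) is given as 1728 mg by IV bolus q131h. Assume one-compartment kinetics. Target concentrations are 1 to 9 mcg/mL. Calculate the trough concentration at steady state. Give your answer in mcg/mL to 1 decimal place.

Over one 131-h interval, 131/36 ≈ 3.6389 half-lives elapse, leaving f ≈ 0.0803 of each dose.
Accumulation ratio R = 1/(1 − f) ≈ 1/0.9197 ≈ 1.0873.
Single-dose peak C₀ = D/Vd = 1728/269 ≈ 6.424 mcg/mL.
Cmax,ss = C₀/(1 − f) ≈ 6.424/0.9197 ≈ 6.985 mcg/mL.
One interval later, Cmin,ss = Cmax,ss·e^(−kτ) ≈ 6.985 × 0.0803 ≈ 0.561 mcg/mL.
Trough 0.6 mcg/mL vs MEC 1 mcg/mL: subtherapeutic.

0.6 mcg/mL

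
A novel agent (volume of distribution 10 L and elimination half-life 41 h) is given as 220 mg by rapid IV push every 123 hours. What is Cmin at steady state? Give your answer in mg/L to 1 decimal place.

3.1 mg/L

τ = 123 h = 3 half-lives, so f = (1/2)^3 = 0.125.
Accumulation ratio R = 1/(1 − f) = 1/0.875 = 8/7.
Single-dose peak C₀ = D/Vd = 220/10 = 22 mg/L.
Steady-state peak Cmax,ss = C₀·R = 22 × 8/7 ≈ 25.143 mg/L.
Steady-state trough Cmin,ss = Cmax,ss·f ≈ 25.143 × 0.125 ≈ 3.143 mg/L.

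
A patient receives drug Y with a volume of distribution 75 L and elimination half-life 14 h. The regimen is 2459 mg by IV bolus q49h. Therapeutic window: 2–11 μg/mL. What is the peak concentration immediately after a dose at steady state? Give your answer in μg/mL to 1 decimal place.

36.0 μg/mL

τ/t½ = 49/14 ≈ 3.5, so fraction remaining f = (1/2)^(49/14) ≈ 0.0884.
At steady state, accumulation factor R = 1/(1 − e^(−kτ)) ≈ 1.0970.
Each bolus raises the concentration by D/Vd = 2459/75 ≈ 32.787 μg/mL.
Steady-state peak Cmax,ss = C₀·R ≈ 32.787 × 1.0970 ≈ 35.967 μg/mL.
Peak 36.0 μg/mL vs MTC 11 μg/mL: exceeds toxic threshold.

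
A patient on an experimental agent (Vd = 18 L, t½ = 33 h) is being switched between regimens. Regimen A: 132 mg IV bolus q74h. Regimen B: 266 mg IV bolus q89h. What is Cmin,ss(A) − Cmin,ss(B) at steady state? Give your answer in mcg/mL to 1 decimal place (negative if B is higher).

Regimen A: f = (1/2)^(74/33) ≈ 0.2113; Cmin,ss = (132/18)·f/(1−f) ≈ 1.965 mcg/mL.
Regimen B: f = (1/2)^(89/33) ≈ 0.1542; Cmin,ss = (266/18)·f/(1−f) ≈ 2.694 mcg/mL.
Difference ≈ 1.965 − 2.694 ≈ -0.729 mcg/mL.

-0.7 mcg/mL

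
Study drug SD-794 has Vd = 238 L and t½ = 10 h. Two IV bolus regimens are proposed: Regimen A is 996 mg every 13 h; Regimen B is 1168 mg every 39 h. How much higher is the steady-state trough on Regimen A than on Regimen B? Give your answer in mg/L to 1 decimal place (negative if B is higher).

2.5 mg/L

Regimen A: f = (1/2)^(13/10) ≈ 0.4061; Cmin,ss = (996/238)·f/(1−f) ≈ 2.862 mg/L.
Regimen B: f = (1/2)^(39/10) ≈ 0.0670; Cmin,ss = (1168/238)·f/(1−f) ≈ 0.352 mg/L.
Difference ≈ 2.862 − 0.352 ≈ 2.510 mg/L.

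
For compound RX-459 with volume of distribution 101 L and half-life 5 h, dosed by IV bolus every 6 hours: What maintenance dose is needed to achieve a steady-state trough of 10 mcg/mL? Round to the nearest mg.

1310 mg

τ/t½ = 6/5 ≈ 1.2, so f = (1/2)^(6/5) ≈ 0.435275.
Cmin,ss = (D/Vd)·f/(1−f), so D = Cmin,ss·Vd·(1−f)/f.
D = 10 × 101 × (1−f)/f ≈ 10 × 101 × 1.29740 ≈ 1310.37 mg.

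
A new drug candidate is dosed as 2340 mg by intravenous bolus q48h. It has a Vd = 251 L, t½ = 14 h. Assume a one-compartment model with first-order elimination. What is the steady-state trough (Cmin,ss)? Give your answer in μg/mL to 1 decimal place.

1.0 μg/mL

k = ln2/t½ = ln2/14 ≈ 0.049511 h⁻¹; fraction remaining f = e^(−kτ) = e^(−0.049511×48) ≈ 0.0929.
Single-dose peak C₀ = D/Vd = 2340/251 ≈ 9.323 μg/mL.
Steady-state trough Cmin,ss = C₀·f/(1−f) ≈ 9.323 × 0.0929/0.9071 ≈ 0.955 μg/mL.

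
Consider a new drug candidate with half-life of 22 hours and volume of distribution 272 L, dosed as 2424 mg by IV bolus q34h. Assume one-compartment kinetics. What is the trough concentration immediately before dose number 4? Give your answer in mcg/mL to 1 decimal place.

f = (1/2)^(τ/t½) = (1/2)^(34/22) ≈ 0.3426.
C₀ = D/Vd = 2424/272 ≈ 8.912 mcg/mL.
Before the 4th dose, 3 doses have been given. Superposition: Cmin = C₀·(f + f² + … + f^3).
≈ 8.912 × (0.3426 + 0.1174 + 0.0402) ≈ 8.912 × 0.5002 ≈ 4.458 mcg/mL.

4.5 mcg/mL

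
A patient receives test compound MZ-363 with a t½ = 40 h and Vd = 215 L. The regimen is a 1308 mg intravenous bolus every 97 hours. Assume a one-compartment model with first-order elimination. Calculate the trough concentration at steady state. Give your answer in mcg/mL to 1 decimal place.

1.4 mcg/mL

τ/t½ = 97/40 ≈ 2.425, so fraction remaining f = (1/2)^(97/40) ≈ 0.1862.
Accumulation ratio R = 1/(1 − f) ≈ 1/0.8138 ≈ 1.2288.
Single-dose peak C₀ = D/Vd = 1308/215 ≈ 6.084 mcg/mL.
Cmax,ss = C₀/(1 − f) ≈ 6.084/0.8138 ≈ 7.476 mcg/mL.
One interval later, Cmin,ss = Cmax,ss·e^(−kτ) ≈ 7.476 × 0.1862 ≈ 1.392 mcg/mL.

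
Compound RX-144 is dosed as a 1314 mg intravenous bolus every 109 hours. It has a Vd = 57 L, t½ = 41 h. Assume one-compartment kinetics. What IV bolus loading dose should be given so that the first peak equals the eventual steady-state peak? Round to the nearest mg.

1561 mg

f = (1/2)^(109/41) ≈ 0.158380; accumulation ratio R = 1/(1−f) ≈ 1.18818.
Loading dose to hit Cmax,ss on first dose: D_load = D_maint·R ≈ 1314 × 1.18818 ≈ 1561.27 mg.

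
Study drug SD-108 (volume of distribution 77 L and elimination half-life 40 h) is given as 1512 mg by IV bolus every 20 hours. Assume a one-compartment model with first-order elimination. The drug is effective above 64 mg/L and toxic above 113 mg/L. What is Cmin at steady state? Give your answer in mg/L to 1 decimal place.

Over one 20-h interval, 20/40 ≈ 0.5 half-lives elapse, leaving f ≈ 0.7071 of each dose.
Accumulation ratio R = 1/(1 − f) ≈ 1/0.2929 ≈ 3.4141.
Each bolus raises the concentration by D/Vd = 1512/77 ≈ 19.636 mg/L.
Steady-state peak Cmax,ss = C₀·R ≈ 19.636 × 3.4141 ≈ 67.039 mg/L.
One interval later, Cmin,ss = Cmax,ss·e^(−kτ) ≈ 67.039 × 0.7071 ≈ 47.403 mg/L.
Trough 47.4 mg/L vs MEC 64 mg/L: subtherapeutic.

47.4 mg/L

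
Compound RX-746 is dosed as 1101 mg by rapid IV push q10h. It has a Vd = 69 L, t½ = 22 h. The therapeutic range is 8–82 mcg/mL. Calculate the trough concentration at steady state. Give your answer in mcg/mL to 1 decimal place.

k = ln2/t½ = ln2/22 ≈ 0.031507 h⁻¹; fraction remaining f = e^(−kτ) = e^(−0.031507×10) ≈ 0.7297.
At steady state, accumulation factor R = 1/(1 − e^(−kτ)) ≈ 3.6996.
Single-dose peak C₀ = D/Vd = 1101/69 ≈ 15.957 mcg/mL.
Cmax,ss = C₀/(1 − f) ≈ 15.957/0.2703 ≈ 59.034 mcg/mL.
One interval later, Cmin,ss = Cmax,ss·e^(−kτ) ≈ 59.034 × 0.7297 ≈ 43.077 mcg/mL.
Trough 43.1 mcg/mL vs MEC 8 mcg/mL: adequate.

43.1 mcg/mL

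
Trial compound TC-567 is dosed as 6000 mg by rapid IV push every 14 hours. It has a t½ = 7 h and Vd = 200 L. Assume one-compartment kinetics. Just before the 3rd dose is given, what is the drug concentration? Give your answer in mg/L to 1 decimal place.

9.4 mg/L

f = (1/2)^(τ/t½) = (1/2)^(14/7) ≈ 0.2500.
C₀ = D/Vd = 6000/200 ≈ 30.000 mg/L.
Before the 3rd dose, 2 doses have been given. Superposition: Cmin = C₀·(f + f²).
≈ 30.000 × (0.2500 + 0.0625) ≈ 30.000 × 0.3125 ≈ 9.375 mg/L.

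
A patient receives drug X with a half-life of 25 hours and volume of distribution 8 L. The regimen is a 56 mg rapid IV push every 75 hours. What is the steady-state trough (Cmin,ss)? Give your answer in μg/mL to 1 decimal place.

1.0 μg/mL

τ = 75 h = 3 half-lives, so f = (1/2)^3 = 0.125.
At steady state, R = 1/(1 − 0.125) = 8/7.
Single-dose peak C₀ = D/Vd = 56/8 = 7 μg/mL.
Steady-state peak Cmax,ss = C₀·R = 7 × 8/7 ≈ 8.000 μg/mL.
Steady-state trough Cmin,ss = Cmax,ss·f ≈ 8.000 × 0.125 ≈ 1.000 μg/mL.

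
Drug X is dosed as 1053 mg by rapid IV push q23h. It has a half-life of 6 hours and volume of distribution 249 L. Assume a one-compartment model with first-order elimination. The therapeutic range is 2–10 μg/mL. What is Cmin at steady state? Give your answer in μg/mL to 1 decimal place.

k = ln2/t½ = ln2/6 ≈ 0.115525 h⁻¹; fraction remaining f = e^(−kτ) = e^(−0.115525×23) ≈ 0.0702.
At steady state, accumulation factor R = 1/(1 − e^(−kτ)) ≈ 1.0755.
Single-dose peak C₀ = D/Vd = 1053/249 ≈ 4.229 μg/mL.
Cmax,ss = C₀/(1 − f) ≈ 4.229/0.9298 ≈ 4.548 μg/mL.
One interval later, Cmin,ss = Cmax,ss·e^(−kτ) ≈ 4.548 × 0.0702 ≈ 0.319 μg/mL.
Trough 0.3 μg/mL vs MEC 2 μg/mL: subtherapeutic.

0.3 μg/mL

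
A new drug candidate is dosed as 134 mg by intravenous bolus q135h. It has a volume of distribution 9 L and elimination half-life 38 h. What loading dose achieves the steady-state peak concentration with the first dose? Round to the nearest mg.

146 mg

f = (1/2)^(135/38) ≈ 0.085222; accumulation ratio R = 1/(1−f) ≈ 1.09316.
Loading dose to hit Cmax,ss on first dose: D_load = D_maint·R ≈ 134 × 1.09316 ≈ 146.48 mg.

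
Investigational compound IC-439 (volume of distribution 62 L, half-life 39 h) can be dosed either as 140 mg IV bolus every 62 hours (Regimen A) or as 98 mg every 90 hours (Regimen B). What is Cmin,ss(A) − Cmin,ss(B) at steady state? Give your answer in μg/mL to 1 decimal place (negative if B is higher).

Regimen A: f = (1/2)^(62/39) ≈ 0.3322; Cmin,ss = (140/62)·f/(1−f) ≈ 1.123 μg/mL.
Regimen B: f = (1/2)^(90/39) ≈ 0.2020; Cmin,ss = (98/62)·f/(1−f) ≈ 0.400 μg/mL.
Difference ≈ 1.123 − 0.400 ≈ 0.723 μg/mL.

0.7 μg/mL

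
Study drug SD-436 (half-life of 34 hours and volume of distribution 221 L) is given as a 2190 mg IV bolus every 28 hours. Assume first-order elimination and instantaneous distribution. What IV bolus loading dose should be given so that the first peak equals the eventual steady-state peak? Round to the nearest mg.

5035 mg

f = (1/2)^(28/34) ≈ 0.565058; accumulation ratio R = 1/(1−f) ≈ 2.29916.
Loading dose to hit Cmax,ss on first dose: D_load = D_maint·R ≈ 2190 × 2.29916 ≈ 5035.16 mg.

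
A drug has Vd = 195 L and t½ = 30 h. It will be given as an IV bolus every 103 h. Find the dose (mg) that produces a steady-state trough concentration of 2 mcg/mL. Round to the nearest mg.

3823 mg

τ/t½ = 103/30 ≈ 3.4333, so f = (1/2)^(103/30) ≈ 0.092569.
Cmin,ss = (D/Vd)·f/(1−f), so D = Cmin,ss·Vd·(1−f)/f.
D = 2 × 195 × (1−f)/f ≈ 2 × 195 × 9.80275 ≈ 3823.07 mg.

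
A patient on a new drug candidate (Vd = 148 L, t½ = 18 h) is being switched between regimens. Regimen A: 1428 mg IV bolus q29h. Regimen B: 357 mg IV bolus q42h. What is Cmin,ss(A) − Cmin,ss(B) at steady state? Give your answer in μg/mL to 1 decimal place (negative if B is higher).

Regimen A: f = (1/2)^(29/18) ≈ 0.3273; Cmin,ss = (1428/148)·f/(1−f) ≈ 4.695 μg/mL.
Regimen B: f = (1/2)^(42/18) ≈ 0.1984; Cmin,ss = (357/148)·f/(1−f) ≈ 0.597 μg/mL.
Difference ≈ 4.695 − 0.597 ≈ 4.098 μg/mL.

4.1 μg/mL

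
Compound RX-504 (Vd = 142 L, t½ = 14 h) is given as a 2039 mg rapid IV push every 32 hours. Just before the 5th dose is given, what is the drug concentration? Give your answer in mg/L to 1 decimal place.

f = (1/2)^(τ/t½) = (1/2)^(32/14) ≈ 0.2051.
C₀ = D/Vd = 2039/142 ≈ 14.359 mg/L.
Before the 5th dose, 4 doses have been given. Superposition: Cmin = C₀·(f + f² + … + f^4).
≈ 14.359 × (0.2051 + 0.0421 + 0.0086 + 0.0018) ≈ 14.359 × 0.2576 ≈ 3.699 mg/L.

3.7 mg/L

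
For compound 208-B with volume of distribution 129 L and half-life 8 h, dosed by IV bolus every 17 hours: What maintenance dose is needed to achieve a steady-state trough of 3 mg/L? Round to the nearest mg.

τ/t½ = 17/8 ≈ 2.125, so f = (1/2)^(17/8) ≈ 0.229251.
Cmin,ss = (D/Vd)·f/(1−f), so D = Cmin,ss·Vd·(1−f)/f.
D = 3 × 129 × (1−f)/f ≈ 3 × 129 × 3.36203 ≈ 1301.11 mg.

1301 mg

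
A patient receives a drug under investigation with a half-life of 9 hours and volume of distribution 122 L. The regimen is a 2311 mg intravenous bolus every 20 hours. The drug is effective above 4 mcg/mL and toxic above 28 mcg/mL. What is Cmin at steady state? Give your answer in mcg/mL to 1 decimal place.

5.2 mcg/mL

Over one 20-h interval, 20/9 ≈ 2.2222 half-lives elapse, leaving f ≈ 0.2143 of each dose.
Single-dose peak C₀ = D/Vd = 2311/122 ≈ 18.943 mcg/mL.
Steady-state trough Cmin,ss = C₀·f/(1−f) ≈ 18.943 × 0.2143/0.7857 ≈ 5.167 mcg/mL.
Trough 5.2 mcg/mL vs MEC 4 mcg/mL: adequate.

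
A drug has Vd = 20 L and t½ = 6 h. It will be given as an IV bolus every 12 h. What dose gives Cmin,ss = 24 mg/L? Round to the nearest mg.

1440 mg

τ/t½ = 12/6 ≈ 2, so f = (1/2)^(12/6) ≈ 0.250000.
Cmin,ss = (D/Vd)·f/(1−f), so D = Cmin,ss·Vd·(1−f)/f.
D = 24 × 20 × (1−f)/f ≈ 24 × 20 × 3.00000 ≈ 1440.00 mg.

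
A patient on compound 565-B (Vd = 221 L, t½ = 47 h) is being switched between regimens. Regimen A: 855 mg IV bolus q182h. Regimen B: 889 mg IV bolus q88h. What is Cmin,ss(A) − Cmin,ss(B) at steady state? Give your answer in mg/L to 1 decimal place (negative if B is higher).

-1.2 mg/L

Regimen A: f = (1/2)^(182/47) ≈ 0.0683; Cmin,ss = (855/221)·f/(1−f) ≈ 0.284 mg/L.
Regimen B: f = (1/2)^(88/47) ≈ 0.2731; Cmin,ss = (889/221)·f/(1−f) ≈ 1.511 mg/L.
Difference ≈ 0.284 − 1.511 ≈ -1.227 mg/L.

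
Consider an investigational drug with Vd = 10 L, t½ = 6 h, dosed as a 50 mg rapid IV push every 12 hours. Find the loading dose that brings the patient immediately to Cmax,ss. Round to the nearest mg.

67 mg

f = (1/2)^(12/6) ≈ 0.250000; accumulation ratio R = 1/(1−f) ≈ 1.33333.
Loading dose to hit Cmax,ss on first dose: D_load = D_maint·R ≈ 50 × 1.33333 ≈ 66.67 mg.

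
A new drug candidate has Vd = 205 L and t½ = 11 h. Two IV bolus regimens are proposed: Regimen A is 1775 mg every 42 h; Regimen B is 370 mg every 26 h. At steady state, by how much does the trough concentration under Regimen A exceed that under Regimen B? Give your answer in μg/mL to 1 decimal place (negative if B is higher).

Regimen A: f = (1/2)^(42/11) ≈ 0.0709; Cmin,ss = (1775/205)·f/(1−f) ≈ 0.661 μg/mL.
Regimen B: f = (1/2)^(26/11) ≈ 0.1943; Cmin,ss = (370/205)·f/(1−f) ≈ 0.435 μg/mL.
Difference ≈ 0.661 − 0.435 ≈ 0.226 μg/mL.

0.2 μg/mL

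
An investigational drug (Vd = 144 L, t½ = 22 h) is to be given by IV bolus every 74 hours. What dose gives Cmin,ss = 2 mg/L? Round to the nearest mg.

τ/t½ = 74/22 ≈ 3.3636, so f = (1/2)^(74/22) ≈ 0.097150.
Cmin,ss = (D/Vd)·f/(1−f), so D = Cmin,ss·Vd·(1−f)/f.
D = 2 × 144 × (1−f)/f ≈ 2 × 144 × 9.29336 ≈ 2676.49 mg.

2676 mg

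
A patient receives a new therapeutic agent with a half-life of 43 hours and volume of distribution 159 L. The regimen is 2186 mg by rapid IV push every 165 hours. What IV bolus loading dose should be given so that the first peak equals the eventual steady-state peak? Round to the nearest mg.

f = (1/2)^(165/43) ≈ 0.069966; accumulation ratio R = 1/(1−f) ≈ 1.07523.
Loading dose to hit Cmax,ss on first dose: D_load = D_maint·R ≈ 2186 × 1.07523 ≈ 2350.45 mg.

2350 mg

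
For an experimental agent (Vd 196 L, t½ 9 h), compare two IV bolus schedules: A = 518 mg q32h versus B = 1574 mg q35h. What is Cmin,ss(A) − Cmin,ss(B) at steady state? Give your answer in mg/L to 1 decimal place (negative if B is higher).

-0.3 mg/L

Regimen A: f = (1/2)^(32/9) ≈ 0.0850; Cmin,ss = (518/196)·f/(1−f) ≈ 0.246 mg/L.
Regimen B: f = (1/2)^(35/9) ≈ 0.0675; Cmin,ss = (1574/196)·f/(1−f) ≈ 0.581 mg/L.
Difference ≈ 0.246 − 0.581 ≈ -0.335 mg/L.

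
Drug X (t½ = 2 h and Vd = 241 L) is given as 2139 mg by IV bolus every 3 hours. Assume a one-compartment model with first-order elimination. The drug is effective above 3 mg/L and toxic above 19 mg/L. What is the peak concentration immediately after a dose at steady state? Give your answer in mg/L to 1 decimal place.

13.7 mg/L

k = ln2/t½ = ln2/2 ≈ 0.346574 h⁻¹; fraction remaining f = e^(−kτ) = e^(−0.346574×3) ≈ 0.3536.
At steady state, accumulation factor R = 1/(1 − e^(−kτ)) ≈ 1.5470.
Each bolus raises the concentration by D/Vd = 2139/241 ≈ 8.876 mg/L.
Steady-state peak Cmax,ss = C₀·R ≈ 8.876 × 1.5470 ≈ 13.731 mg/L.
Peak 13.7 mg/L vs MTC 19 mg/L: below toxic threshold.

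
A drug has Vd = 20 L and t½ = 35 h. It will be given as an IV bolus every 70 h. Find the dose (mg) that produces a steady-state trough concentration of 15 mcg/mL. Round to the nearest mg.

τ/t½ = 70/35 ≈ 2, so f = (1/2)^(70/35) ≈ 0.250000.
Cmin,ss = (D/Vd)·f/(1−f), so D = Cmin,ss·Vd·(1−f)/f.
D = 15 × 20 × (1−f)/f ≈ 15 × 20 × 3.00000 ≈ 900.00 mg.

900 mg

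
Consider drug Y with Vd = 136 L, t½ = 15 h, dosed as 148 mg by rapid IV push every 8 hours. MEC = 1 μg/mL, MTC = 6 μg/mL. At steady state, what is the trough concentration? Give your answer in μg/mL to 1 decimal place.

2.4 μg/mL

Over one 8-h interval, 8/15 ≈ 0.53333 half-lives elapse, leaving f ≈ 0.6910 of each dose.
Single-dose peak C₀ = D/Vd = 148/136 ≈ 1.088 μg/mL.
Steady-state trough Cmin,ss = C₀·f/(1−f) ≈ 1.088 × 0.6910/0.3090 ≈ 2.433 μg/mL.
Trough 2.4 μg/mL vs MEC 1 μg/mL: adequate.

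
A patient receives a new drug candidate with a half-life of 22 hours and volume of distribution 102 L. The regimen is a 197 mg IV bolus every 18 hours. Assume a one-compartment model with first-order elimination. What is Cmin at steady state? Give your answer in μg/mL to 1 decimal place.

Over one 18-h interval, 18/22 ≈ 0.81818 half-lives elapse, leaving f ≈ 0.5672 of each dose.
Each bolus raises the concentration by D/Vd = 197/102 ≈ 1.931 μg/mL.
Steady-state trough Cmin,ss = C₀·f/(1−f) ≈ 1.931 × 0.5672/0.4328 ≈ 2.531 μg/mL.

2.5 μg/mL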